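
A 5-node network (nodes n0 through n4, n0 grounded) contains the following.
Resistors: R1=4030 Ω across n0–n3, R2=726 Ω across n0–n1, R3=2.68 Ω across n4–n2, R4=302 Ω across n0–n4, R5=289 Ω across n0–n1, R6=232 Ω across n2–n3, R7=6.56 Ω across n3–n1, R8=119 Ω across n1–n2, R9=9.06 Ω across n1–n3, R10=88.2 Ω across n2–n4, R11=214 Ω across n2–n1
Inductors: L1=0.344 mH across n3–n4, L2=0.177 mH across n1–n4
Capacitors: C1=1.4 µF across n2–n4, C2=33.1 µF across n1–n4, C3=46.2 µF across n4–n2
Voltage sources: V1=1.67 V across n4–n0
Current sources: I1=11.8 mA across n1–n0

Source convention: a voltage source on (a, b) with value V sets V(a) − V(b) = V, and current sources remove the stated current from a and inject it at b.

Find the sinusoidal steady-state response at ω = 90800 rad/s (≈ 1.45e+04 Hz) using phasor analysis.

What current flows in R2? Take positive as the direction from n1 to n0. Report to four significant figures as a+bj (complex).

MNA unknowns: 4 node voltages V₁..V_4 plus 1 source current (V1)
R1: Y=0.0002481+0.000j on G[0,3]
R2: Y=0.001377+0.000j on G[0,1]
R3: Y=0.3731+0.000j on G[4,2]
R4: Y=0.003311+0.000j on G[0,4]
R5: Y=0.003460+0.000j on G[0,1]
L1: Y=0.000-0.03202j on G[3,4]
R6: Y=0.004310+0.000j on G[2,3]
R7: Y=0.1524+0.000j on G[3,1]
R8: Y=0.008403+0.000j on G[1,2]
R9: Y=0.1104+0.000j on G[1,3]
R10: Y=0.01134+0.000j on G[2,4]
R11: Y=0.004673+0.000j on G[2,1]
C1: Y=0.000+0.1271j on G[2,4]
L2: Y=0.000-0.06222j on G[1,4]
C2: Y=0.000+3.005j on G[1,4]
C3: Y=0.000+4.195j on G[4,2]
V1: row V4−V0=1.67, i_V1 at 4,0
I1: z[1]−=0.0118, z[0]+=0.0118
solve → V1=1.670+0.006962j, V2=1.670+5.165e-06j, V3=1.668+0.006554j, V4=1.670+0.000j
aux → i_V1=-0.02582-3.530e-05j

0.002300+9.589e-06j A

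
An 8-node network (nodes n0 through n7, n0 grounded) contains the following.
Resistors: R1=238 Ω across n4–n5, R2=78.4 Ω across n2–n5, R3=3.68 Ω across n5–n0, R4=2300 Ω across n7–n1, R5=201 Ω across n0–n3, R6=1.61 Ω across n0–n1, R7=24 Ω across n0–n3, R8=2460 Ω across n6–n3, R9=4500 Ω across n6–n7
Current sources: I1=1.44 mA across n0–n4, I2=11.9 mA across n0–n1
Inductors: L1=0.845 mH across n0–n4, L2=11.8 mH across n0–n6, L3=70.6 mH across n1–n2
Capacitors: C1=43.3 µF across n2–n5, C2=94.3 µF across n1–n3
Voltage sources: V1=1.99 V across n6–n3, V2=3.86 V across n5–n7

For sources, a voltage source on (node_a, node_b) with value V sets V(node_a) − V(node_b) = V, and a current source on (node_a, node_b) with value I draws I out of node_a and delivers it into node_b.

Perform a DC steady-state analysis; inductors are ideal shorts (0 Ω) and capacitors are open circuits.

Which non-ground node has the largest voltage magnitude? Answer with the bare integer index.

Element admittances at DC:
  Y(R1) = 0.004202 S between n4,n5
  I1: injects 0.00144 A into n4 (from n0)
  L1: short n0↔n4 (DC inductor)
  Y(R2) = 0.01276 S between n2,n5
  Y(C1) = 0.000 S between n2,n5
  Y(R3) = 0.2717 S between n5,n0
  Y(C2) = 0.000 S between n1,n3
  L2: short n0↔n6 (DC inductor)
  Y(R4) = 0.0004348 S between n7,n1
  Y(R5) = 0.004975 S between n0,n3
  L3: short n1↔n2 (DC inductor)
  Y(R6) = 0.6211 S between n0,n1
  I2: injects 0.0119 A into n1 (from n0)
  Y(R7) = 0.04167 S between n0,n3
  Y(R8) = 0.0004065 S between n6,n3
  Y(R9) = 0.0002222 S between n6,n7
  V1: constraint V(n6)−V(n3) = 1.99
  V2: constraint V(n5)−V(n7) = 3.86
Assemble and solve the 12×12 MNA system:
  V(n1)=0.01631  V(n2)=0.01631  V(n3)=-1.990  V(n4)=0.000  V(n5)=0.009508  V(n6)=0.000  V(n7)=-3.850
  i(L1)=-0.001480  i(L2)=-0.09196  i(L3)=8.679e-05  i(V1)=-0.09363  i(V2)=-0.002537

7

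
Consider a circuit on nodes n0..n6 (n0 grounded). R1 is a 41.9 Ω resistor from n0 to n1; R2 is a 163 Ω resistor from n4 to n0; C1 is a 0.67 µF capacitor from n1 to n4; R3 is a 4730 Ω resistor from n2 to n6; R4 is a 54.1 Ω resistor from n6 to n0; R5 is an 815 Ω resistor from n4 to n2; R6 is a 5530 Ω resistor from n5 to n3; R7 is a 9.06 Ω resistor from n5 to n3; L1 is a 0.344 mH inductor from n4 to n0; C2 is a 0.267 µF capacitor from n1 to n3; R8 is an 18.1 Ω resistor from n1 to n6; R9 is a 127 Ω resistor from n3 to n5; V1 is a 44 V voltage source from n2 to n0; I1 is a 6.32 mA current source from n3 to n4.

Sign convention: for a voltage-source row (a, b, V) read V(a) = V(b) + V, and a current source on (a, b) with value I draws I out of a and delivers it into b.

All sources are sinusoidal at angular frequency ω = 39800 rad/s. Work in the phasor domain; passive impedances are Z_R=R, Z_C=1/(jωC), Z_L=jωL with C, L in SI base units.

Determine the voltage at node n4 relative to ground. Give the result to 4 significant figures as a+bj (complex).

0.3450+0.9714j V

Apply KCL at each of the 6 non-ground nodes and solve the resulting linear system.
Node n1: branches {R1, C1, C2, R8} → V_1 = -0.3318+0.4770j
Node n2: branches {R3, R5, V1} → V_2 = 44.00+0.000j
Node n3: branches {R6, R7, C2, R9, I1} → V_3 = -0.3318+1.072j
Node n4: branches {R2, C1, R5, L1, I1} → V_4 = 0.3450+0.9714j
Node n5: branches {R6, R7, R9} → V_5 = -0.3318+1.072j
Node n6: branches {R3, R4, R8} → V_6 = -0.1221+0.3564j
Source currents: i(V1)=-0.06289+0.001267j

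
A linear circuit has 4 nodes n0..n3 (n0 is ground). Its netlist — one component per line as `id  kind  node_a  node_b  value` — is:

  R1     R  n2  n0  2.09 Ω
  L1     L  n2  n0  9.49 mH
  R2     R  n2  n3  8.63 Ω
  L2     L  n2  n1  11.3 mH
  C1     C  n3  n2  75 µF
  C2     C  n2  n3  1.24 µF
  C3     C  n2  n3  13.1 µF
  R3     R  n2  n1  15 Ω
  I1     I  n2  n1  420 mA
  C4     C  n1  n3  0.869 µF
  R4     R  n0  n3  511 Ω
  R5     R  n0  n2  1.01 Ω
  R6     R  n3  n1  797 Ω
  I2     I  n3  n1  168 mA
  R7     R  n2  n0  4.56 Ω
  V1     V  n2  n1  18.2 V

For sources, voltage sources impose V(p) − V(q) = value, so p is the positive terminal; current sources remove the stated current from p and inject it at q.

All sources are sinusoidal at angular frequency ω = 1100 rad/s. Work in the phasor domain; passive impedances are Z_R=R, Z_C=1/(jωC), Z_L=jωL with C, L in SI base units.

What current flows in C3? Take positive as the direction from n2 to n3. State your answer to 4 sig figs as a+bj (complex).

0.01011+0.01466j A

MNA unknowns: 3 node voltages V₁..V_3 plus 1 source current (V1)
R1: Y=0.4785+0.000j on G[2,0]
L1: Y=0.000-0.09579j on G[2,0]
R2: Y=0.1159+0.000j on G[2,3]
L2: Y=0.000-0.08045j on G[2,1]
C1: Y=0.000+0.08250j on G[3,2]
C2: Y=0.000+0.001364j on G[2,3]
C3: Y=0.000+0.01441j on G[2,3]
R3: Y=0.06667+0.000j on G[2,1]
I1: z[2]−=0.42, z[1]+=0.42
C4: Y=0.000+0.0009559j on G[1,3]
R4: Y=0.001957+0.000j on G[0,3]
R5: Y=0.9901+0.000j on G[0,2]
R6: Y=0.001255+0.000j on G[3,1]
I2: z[3]−=0.168, z[1]+=0.168
R7: Y=0.2193+0.000j on G[2,0]
V1: row V2−V1=18.2, i_V1 at 2,1
solve → V1=-18.20-0.0007436j, V2=0.001221-0.0007436j, V3=-1.016+0.7011j
aux → i_V1=-1.822+1.447j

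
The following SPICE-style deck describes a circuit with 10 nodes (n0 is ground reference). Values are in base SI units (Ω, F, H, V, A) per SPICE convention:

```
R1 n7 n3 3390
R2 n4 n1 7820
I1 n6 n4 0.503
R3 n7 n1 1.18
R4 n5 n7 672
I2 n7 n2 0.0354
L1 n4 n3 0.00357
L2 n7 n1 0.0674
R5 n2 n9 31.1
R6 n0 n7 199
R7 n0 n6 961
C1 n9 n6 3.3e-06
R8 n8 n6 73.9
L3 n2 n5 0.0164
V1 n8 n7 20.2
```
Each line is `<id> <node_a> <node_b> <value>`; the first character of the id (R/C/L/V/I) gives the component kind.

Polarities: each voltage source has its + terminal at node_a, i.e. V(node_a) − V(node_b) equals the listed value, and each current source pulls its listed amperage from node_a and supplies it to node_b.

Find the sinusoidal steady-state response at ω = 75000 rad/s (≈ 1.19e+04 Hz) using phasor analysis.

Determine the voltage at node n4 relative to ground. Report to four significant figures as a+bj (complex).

1193+65.59j V

Element admittances at ω=75000 rad/s:
  Y(R1) = 0.0002950+0.000j S between n7,n3
  Y(R2) = 0.0001279+0.000j S between n4,n1
  I1: injects 0.503 A into n4 (from n6)
  Y(R3) = 0.8475+0.000j S between n7,n1
  Y(R4) = 0.001488+0.000j S between n5,n7
  I2: injects 0.0354 A into n2 (from n7)
  Y(L1) = 0.000-0.003735j S between n4,n3
  Y(L2) = 0.000-0.0001978j S between n7,n1
  Y(R5) = 0.03215+0.000j S between n2,n9
  Y(R6) = 0.005025+0.000j S between n0,n7
  Y(R7) = 0.001041+0.000j S between n0,n6
  Y(C1) = 0.000+0.2475j S between n9,n6
  Y(R8) = 0.01353+0.000j S between n8,n6
  Y(L3) = 0.000-0.0008130j S between n2,n5
  V1: constraint V(n8)−V(n7) = 20.2
Assemble and solve the 10×10 MNA system:
  V(n1)=2.440+0.09555j  V(n2)=-9.697-0.7987j  V(n3)=1191-28.31j  V(n4)=1193+65.59j  V(n5)=-0.8608+4.913j  V(n6)=-10.91-0.4135j  V(n7)=2.260+0.08562j  V(n8)=22.46+0.08562j  V(n9)=-10.94-0.5753j
  i(V1)=-0.4516-0.006754j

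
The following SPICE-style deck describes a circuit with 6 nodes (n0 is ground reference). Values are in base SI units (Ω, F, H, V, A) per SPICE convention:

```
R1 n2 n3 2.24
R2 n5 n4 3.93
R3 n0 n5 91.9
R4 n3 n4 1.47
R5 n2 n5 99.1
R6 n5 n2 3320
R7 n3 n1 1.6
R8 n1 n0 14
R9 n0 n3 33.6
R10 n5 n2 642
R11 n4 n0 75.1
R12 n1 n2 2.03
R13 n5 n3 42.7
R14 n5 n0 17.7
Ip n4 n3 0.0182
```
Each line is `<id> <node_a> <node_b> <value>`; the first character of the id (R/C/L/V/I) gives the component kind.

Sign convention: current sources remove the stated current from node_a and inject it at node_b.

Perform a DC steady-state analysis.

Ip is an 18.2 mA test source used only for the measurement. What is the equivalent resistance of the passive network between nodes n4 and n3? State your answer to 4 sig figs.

R_eq = 1.345 Ω

Element admittances at DC:
  Y(R1) = 0.4464 S between n2,n3
  Y(R2) = 0.2545 S between n5,n4
  Y(R3) = 0.01088 S between n0,n5
  Y(R4) = 0.6803 S between n3,n4
  Y(R5) = 0.01009 S between n2,n5
  Y(R6) = 0.0003012 S between n5,n2
  Y(R7) = 0.6250 S between n3,n1
  Y(R8) = 0.07143 S between n1,n0
  Y(R9) = 0.02976 S between n0,n3
  Y(R10) = 0.001558 S between n5,n2
  Y(R11) = 0.01332 S between n4,n0
  Y(R12) = 0.4926 S between n1,n2
  Y(R13) = 0.02342 S between n5,n3
  Y(R14) = 0.05650 S between n5,n0
  Ip: injects 0.0182 A into n3 (from n4)
Assemble and solve the 5×5 MNA system:
  V(n1)=0.008400  V(n2)=0.008560  V(n3)=0.009234  V(n4)=-0.01525  V(n5)=-0.009970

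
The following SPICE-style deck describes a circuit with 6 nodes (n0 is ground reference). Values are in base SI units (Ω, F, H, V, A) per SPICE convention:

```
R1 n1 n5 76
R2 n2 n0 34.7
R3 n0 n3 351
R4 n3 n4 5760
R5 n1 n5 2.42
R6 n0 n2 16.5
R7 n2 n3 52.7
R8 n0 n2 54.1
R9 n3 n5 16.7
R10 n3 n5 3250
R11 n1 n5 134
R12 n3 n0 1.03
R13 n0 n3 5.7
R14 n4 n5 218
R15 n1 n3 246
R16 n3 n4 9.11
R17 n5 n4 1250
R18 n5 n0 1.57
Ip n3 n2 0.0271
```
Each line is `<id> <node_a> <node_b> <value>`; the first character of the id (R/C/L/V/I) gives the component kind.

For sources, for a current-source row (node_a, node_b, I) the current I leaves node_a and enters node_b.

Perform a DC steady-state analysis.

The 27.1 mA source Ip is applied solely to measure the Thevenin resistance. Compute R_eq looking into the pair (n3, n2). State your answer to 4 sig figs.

R_eq = 8.470 Ω

Apply KCL at each of the 5 non-ground nodes and solve the resulting linear system.
Node n1: branches {R1, R5, R11, R15} → V_1 = -0.002000
Node n2: branches {R2, R6, R7, R8, Ip} → V_2 = 0.2108
Node n3: branches {R3, R4, R7, R9, R10, R12, R13, R15, R16, Ip} → V_3 = -0.01877
Node n4: branches {R4, R14, R16, R17} → V_4 = -0.01798
Node n5: branches {R1, R5, R9, R10, R11, R14, R17, R18} → V_5 = -0.001843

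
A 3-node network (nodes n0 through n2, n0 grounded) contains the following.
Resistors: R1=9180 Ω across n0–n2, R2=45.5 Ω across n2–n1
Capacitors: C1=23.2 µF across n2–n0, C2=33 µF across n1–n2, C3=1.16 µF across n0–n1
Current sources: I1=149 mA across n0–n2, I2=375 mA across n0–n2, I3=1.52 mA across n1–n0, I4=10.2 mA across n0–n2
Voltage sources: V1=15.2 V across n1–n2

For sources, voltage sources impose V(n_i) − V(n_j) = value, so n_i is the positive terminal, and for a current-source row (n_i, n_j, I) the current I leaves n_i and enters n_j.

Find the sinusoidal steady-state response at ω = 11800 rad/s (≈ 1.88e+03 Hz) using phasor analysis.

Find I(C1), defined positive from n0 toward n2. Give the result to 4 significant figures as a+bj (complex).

Apply KCL at each of the 2 non-ground nodes and solve the resulting linear system.
Node n1: branches {R2, C2, I3, C3, V1} → V_1 = 14.48-1.853j
Node n2: branches {R1, R2, C1, I1, C2, I2, I4, V1} → V_2 = -0.7231-1.853j
Source currents: i(V1)=-0.3610-6.117j

-0.5074+0.1980j A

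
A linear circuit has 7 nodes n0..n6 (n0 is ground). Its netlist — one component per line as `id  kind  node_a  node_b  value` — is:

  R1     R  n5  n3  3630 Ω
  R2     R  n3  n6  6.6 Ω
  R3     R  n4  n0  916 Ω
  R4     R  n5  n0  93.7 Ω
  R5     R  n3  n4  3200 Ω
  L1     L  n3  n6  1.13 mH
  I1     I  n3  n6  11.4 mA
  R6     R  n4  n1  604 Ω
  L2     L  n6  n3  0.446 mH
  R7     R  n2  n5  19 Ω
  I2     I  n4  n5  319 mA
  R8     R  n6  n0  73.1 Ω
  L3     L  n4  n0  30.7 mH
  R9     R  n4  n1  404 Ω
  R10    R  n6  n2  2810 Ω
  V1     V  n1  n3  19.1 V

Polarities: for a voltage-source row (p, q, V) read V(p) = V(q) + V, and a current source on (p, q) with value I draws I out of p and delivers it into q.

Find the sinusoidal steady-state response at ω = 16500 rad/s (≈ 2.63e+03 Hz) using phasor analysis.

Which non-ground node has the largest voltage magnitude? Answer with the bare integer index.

4

MNA unknowns: 6 node voltages V₁..V_6 plus 1 source current (V1)
R1: Y=0.0002755+0.000j on G[5,3]
R2: Y=0.1515+0.000j on G[3,6]
R3: Y=0.001092+0.000j on G[4,0]
R4: Y=0.01067+0.000j on G[5,0]
R5: Y=0.0003125+0.000j on G[3,4]
L1: Y=0.000-0.05363j on G[3,6]
I1: z[3]−=0.0114, z[6]+=0.0114
R6: Y=0.001656+0.000j on G[4,1]
L2: Y=0.000-0.1359j on G[6,3]
R7: Y=0.05263+0.000j on G[2,5]
I2: z[4]−=0.319, z[5]+=0.319
R8: Y=0.01368+0.000j on G[6,0]
L3: Y=0.000-0.001974j on G[4,0]
R9: Y=0.002475+0.000j on G[4,1]
R10: Y=0.0003559+0.000j on G[6,2]
V1: row V1−V3=19.1, i_V1 at 1,3
solve → V1=4.275-5.807j, V2=27.13-0.3260j, V3=-14.82-5.807j, V4=-47.57-21.63j, V5=27.41-0.2951j, V6=-14.47-4.908j
aux → i_V1=-0.2141-0.06535j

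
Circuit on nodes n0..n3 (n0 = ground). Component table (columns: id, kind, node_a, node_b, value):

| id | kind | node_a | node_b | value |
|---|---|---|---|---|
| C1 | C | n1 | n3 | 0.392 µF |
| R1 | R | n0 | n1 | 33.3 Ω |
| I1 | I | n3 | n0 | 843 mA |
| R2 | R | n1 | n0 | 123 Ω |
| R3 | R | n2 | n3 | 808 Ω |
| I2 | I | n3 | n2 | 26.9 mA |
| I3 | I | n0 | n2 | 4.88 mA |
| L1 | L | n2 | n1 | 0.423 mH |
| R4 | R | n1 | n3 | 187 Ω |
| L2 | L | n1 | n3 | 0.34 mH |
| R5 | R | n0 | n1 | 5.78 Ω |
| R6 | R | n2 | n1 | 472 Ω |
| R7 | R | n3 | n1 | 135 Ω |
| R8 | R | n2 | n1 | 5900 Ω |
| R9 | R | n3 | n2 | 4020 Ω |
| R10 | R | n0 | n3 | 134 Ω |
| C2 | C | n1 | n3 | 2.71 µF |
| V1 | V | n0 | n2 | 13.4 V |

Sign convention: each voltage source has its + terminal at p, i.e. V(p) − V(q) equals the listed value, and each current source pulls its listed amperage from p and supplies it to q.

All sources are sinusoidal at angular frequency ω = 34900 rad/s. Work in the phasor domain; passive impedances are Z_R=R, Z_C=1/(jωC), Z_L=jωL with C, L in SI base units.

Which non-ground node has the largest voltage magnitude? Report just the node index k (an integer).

Element admittances at ω=34900 rad/s:
  Y(C1) = 0.000+0.01368j S between n1,n3
  Y(R1) = 0.03003+0.000j S between n0,n1
  I1: injects 0.843 A into n0 (from n3)
  Y(R2) = 0.008130+0.000j S between n1,n0
  Y(R3) = 0.001238+0.000j S between n2,n3
  I2: injects 0.0269 A into n2 (from n3)
  I3: injects 0.00488 A into n2 (from n0)
  Y(L1) = 0.000-0.06774j S between n2,n1
  Y(R4) = 0.005348+0.000j S between n1,n3
  Y(L2) = 0.000-0.08427j S between n1,n3
  Y(R5) = 0.1730+0.000j S between n0,n1
  Y(R6) = 0.002119+0.000j S between n2,n1
  Y(R7) = 0.007407+0.000j S between n3,n1
  Y(R8) = 0.0001695+0.000j S between n2,n1
  Y(R9) = 0.0002488+0.000j S between n3,n2
  Y(R10) = 0.007463+0.000j S between n0,n3
  Y(C2) = 0.000+0.09458j S between n1,n3
  V1: constraint V(n0)−V(n2) = 13.4
Assemble and solve the 4×4 MNA system:
  V(n1)=-4.042+2.078j  V(n2)=-13.40+0.000j  V(n3)=-22.17+21.26j
  i(V1)=-0.1809+0.5975j

3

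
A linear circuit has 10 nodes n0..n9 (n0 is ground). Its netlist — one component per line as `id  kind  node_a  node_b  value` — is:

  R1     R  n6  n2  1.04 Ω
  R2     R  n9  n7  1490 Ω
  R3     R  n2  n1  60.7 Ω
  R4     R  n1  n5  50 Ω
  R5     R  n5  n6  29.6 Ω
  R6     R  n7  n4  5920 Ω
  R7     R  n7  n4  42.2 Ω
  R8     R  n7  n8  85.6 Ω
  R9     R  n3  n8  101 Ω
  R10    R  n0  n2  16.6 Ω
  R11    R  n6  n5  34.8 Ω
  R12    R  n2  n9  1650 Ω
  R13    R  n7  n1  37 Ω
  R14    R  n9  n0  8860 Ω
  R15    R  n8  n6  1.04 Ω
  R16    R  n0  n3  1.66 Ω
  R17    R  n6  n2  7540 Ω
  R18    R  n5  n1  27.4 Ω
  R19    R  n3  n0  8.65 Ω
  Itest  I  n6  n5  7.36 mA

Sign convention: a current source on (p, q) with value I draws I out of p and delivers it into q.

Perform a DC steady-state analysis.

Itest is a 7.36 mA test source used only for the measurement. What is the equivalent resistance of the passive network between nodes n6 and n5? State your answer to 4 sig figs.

R_eq = 12.57 Ω

Apply KCL at each of the 9 non-ground nodes and solve the resulting linear system.
Node n1: branches {R3, R4, R13, R18} → V_1 = 0.06350
Node n2: branches {R1, R3, R10, R12, R17} → V_2 = 4.320e-05
Node n3: branches {R9, R16, R19} → V_3 = -6.951e-06
Node n4: branches {R6, R7} → V_4 = 0.04379
Node n5: branches {R4, R5, R11, R18, Itest} → V_5 = 0.09143
Node n6: branches {R1, R5, R11, R15, R17, Itest} → V_6 = -0.001054
Node n7: branches {R2, R6, R7, R8, R13} → V_7 = 0.04379
Node n8: branches {R8, R9, R15} → V_8 = -0.0005110
Node n9: branches {R2, R12, R14} → V_9 = 0.02116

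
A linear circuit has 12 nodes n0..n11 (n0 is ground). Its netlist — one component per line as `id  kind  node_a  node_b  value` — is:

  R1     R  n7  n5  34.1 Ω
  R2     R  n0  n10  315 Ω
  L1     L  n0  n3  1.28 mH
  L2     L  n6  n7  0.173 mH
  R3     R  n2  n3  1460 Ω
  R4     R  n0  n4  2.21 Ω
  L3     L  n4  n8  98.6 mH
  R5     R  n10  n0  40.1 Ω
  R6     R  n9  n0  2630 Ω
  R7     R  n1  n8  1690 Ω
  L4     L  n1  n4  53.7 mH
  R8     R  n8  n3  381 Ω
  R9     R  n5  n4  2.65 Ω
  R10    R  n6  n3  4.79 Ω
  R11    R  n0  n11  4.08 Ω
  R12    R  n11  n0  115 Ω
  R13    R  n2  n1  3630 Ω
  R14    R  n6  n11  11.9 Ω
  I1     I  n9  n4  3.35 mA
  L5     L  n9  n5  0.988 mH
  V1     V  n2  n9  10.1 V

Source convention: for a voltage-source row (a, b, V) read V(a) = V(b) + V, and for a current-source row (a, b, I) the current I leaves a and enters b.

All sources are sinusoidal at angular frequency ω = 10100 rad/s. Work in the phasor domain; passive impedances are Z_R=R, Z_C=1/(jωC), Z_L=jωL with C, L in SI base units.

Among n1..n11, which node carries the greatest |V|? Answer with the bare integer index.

2

Apply KCL at each of the 11 non-ground nodes and solve the resulting linear system.
Node n1: branches {R7, L4, R13} → V_1 = 0.5130+1.272j
Node n2: branches {R3, R13, V1} → V_2 = 10.05-0.1235j
Node n3: branches {L1, R3, R8, R10} → V_3 = 0.03311+0.05025j
Node n4: branches {R4, L3, L4, R9, I1} → V_4 = -0.01118+0.0008013j
Node n5: branches {R1, R9, L5} → V_5 = -0.04045+0.004437j
Node n6: branches {L2, R10, R14} → V_6 = 0.01887+0.03556j
Node n7: branches {R1, L2} → V_7 = 0.02030+0.03245j
Node n8: branches {L3, R7, R8} → V_8 = 0.03161+0.2884j
Node n9: branches {R6, I1, L5, V1} → V_9 = -0.04594-0.1235j
Node n10: branches {R2, R5} → V_10 = 0.000+0.000j
Node n11: branches {R11, R12, R14} → V_11 = 0.004693+0.008846j
Source currents: i(V1)=-0.009492+0.0005034j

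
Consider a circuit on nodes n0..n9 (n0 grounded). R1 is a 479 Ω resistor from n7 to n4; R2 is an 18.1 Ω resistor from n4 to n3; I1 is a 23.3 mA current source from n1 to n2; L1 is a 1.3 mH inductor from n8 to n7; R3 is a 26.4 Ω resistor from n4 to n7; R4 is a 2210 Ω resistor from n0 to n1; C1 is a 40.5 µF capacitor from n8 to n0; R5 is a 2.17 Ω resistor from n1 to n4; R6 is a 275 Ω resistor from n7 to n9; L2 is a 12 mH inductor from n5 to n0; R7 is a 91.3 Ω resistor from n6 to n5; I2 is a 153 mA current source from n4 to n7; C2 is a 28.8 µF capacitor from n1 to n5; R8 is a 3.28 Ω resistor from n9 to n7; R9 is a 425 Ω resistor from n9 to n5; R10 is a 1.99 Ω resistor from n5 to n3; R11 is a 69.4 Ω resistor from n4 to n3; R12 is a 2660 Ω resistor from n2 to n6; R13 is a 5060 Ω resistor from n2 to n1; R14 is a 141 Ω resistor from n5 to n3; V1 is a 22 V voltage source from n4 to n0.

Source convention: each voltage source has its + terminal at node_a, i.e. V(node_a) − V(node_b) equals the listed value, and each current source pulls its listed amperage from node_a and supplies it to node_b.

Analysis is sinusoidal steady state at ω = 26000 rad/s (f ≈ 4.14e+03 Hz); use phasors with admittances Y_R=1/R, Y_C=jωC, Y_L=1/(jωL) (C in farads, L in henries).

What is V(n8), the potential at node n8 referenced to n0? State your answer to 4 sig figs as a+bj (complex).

-0.4878-0.3513j V

MNA unknowns: 9 node voltages V₁..V_9 plus 1 source current (V1)
R1: Y=0.002088+0.000j on G[7,4]
R2: Y=0.05525+0.000j on G[4,3]
I1: z[1]−=0.0233, z[2]+=0.0233
L1: Y=0.000-0.02959j on G[8,7]
R3: Y=0.03788+0.000j on G[4,7]
R4: Y=0.0004525+0.000j on G[0,1]
C1: Y=0.000+1.053j on G[8,0]
R5: Y=0.4608+0.000j on G[1,4]
R6: Y=0.003636+0.000j on G[7,9]
L2: Y=0.000-0.003205j on G[5,0]
R7: Y=0.01095+0.000j on G[6,5]
I2: z[4]−=0.153, z[7]+=0.153
C2: Y=0.000+0.7488j on G[1,5]
R8: Y=0.3049+0.000j on G[9,7]
R9: Y=0.002353+0.000j on G[9,5]
R10: Y=0.5025+0.000j on G[5,3]
R11: Y=0.01441+0.000j on G[4,3]
R12: Y=0.0003759+0.000j on G[2,6]
R13: Y=0.0001976+0.000j on G[2,1]
R14: Y=0.007092+0.000j on G[5,3]
V1: row V4−V0=22, i_V1 at 4,0
solve → V1=21.94+0.1886j, V2=63.54+0.1897j, V3=22.05+0.1674j, V4=22.00+0.000j, V5=22.06+0.1902j, V6=23.44+0.1902j, V7=16.87+12.15j, V8=-0.4878-0.3513j, V9=16.91+12.06j
aux → i_V1=-0.3805+0.5843j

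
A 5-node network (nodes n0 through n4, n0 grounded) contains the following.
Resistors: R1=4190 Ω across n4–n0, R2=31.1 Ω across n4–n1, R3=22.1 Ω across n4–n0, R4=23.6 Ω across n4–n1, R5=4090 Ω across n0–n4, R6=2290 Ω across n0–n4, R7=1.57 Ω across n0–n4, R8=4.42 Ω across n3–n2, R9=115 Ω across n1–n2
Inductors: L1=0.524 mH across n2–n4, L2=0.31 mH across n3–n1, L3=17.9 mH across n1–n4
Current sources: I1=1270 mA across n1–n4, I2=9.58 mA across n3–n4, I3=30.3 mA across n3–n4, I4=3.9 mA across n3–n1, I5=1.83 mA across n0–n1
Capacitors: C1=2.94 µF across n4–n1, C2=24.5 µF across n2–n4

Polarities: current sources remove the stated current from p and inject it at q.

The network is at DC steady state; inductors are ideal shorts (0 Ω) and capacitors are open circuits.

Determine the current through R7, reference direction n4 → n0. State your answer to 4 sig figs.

Element admittances at DC:
  Y(R1) = 0.0002387 S between n4,n0
  L1: short n2↔n4 (DC inductor)
  I1: injects 1.27 A into n4 (from n1)
  Y(R2) = 0.03215 S between n4,n1
  Y(R3) = 0.04525 S between n4,n0
  Y(R4) = 0.04237 S between n4,n1
  Y(R5) = 0.0002445 S between n0,n4
  Y(C1) = 0.000 S between n4,n1
  L2: short n3↔n1 (DC inductor)
  Y(C2) = 0.000 S between n2,n4
  Y(R6) = 0.0004367 S between n0,n4
  I2: injects 0.00958 A into n4 (from n3)
  Y(R7) = 0.6369 S between n0,n4
  I3: injects 0.0303 A into n4 (from n3)
  Y(R8) = 0.2262 S between n3,n2
  L3: short n1↔n4 (DC inductor)
  Y(R9) = 0.008696 S between n1,n2
  I4: injects 0.0039 A into n1 (from n3)
  I5: injects 0.00183 A into n1 (from n0)
Assemble and solve the 7×7 MNA system:
  V(n1)=0.002679  V(n2)=0.002679  V(n3)=0.002679  V(n4)=0.002679
  i(L1)=0.000  i(L2)=-0.04378  i(L3)=-1.308

0.001706 A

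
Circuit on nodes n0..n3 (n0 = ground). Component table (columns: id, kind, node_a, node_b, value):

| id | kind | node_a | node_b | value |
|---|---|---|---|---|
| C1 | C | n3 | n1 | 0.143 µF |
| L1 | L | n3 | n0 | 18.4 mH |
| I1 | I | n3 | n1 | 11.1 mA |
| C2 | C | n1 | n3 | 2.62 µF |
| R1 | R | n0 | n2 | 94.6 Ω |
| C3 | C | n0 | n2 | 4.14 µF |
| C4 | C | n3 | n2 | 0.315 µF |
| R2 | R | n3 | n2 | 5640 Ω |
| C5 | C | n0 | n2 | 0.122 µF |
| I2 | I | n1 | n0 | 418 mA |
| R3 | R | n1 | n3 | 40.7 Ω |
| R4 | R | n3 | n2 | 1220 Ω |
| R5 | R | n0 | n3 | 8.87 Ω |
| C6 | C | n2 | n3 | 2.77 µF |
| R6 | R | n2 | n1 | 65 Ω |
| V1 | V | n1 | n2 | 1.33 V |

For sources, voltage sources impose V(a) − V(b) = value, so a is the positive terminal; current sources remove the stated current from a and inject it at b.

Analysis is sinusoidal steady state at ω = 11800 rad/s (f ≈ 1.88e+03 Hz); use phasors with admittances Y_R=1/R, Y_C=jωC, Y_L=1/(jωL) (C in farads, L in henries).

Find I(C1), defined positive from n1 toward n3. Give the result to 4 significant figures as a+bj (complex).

Element admittances at ω=11800 rad/s:
  Y(C1) = 0.000+0.001687j S between n3,n1
  Y(L1) = 0.000-0.004606j S between n3,n0
  I1: injects 0.0111 A into n1 (from n3)
  Y(C2) = 0.000+0.03092j S between n1,n3
  Y(R1) = 0.01057+0.000j S between n0,n2
  Y(C3) = 0.000+0.04885j S between n0,n2
  Y(C4) = 0.000+0.003717j S between n3,n2
  Y(R2) = 0.0001773+0.000j S between n3,n2
  Y(C5) = 0.000+0.001440j S between n0,n2
  I2: injects 0.418 A into n0 (from n1)
  Y(R3) = 0.02457+0.000j S between n1,n3
  Y(R4) = 0.0008197+0.000j S between n3,n2
  Y(R5) = 0.1127+0.000j S between n0,n3
  Y(C6) = 0.000+0.03269j S between n2,n3
  Y(R6) = 0.01538+0.000j S between n2,n1
  V1: constraint V(n1)−V(n2) = 1.33
Assemble and solve the 4×4 MNA system:
  V(n1)=-1.089+3.726j  V(n2)=-2.419+3.726j  V(n3)=-1.845+0.6545j
  i(V1)=-0.3458-0.1001j

-0.005183+0.001276j A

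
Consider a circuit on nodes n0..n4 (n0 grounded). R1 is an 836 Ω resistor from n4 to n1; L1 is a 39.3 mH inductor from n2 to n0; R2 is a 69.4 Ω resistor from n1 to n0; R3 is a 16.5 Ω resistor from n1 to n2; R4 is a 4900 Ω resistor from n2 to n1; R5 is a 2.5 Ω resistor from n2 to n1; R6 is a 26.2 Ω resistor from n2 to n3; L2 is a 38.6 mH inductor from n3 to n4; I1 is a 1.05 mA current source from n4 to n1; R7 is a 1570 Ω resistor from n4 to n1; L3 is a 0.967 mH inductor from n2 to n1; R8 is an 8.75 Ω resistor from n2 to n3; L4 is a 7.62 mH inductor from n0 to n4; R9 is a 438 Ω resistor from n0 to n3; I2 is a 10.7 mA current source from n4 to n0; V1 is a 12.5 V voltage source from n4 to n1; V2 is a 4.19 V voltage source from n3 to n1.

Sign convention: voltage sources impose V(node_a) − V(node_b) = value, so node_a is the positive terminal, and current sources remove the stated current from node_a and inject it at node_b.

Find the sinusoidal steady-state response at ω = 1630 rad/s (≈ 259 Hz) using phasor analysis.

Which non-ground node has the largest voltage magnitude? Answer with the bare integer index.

1

Apply KCL at each of the 4 non-ground nodes and solve the resulting linear system.
Node n1: branches {R1, R2, R3, R4, R5, I1, R7, L3, V1, V2} → V_1 = -10.30+1.517j
Node n2: branches {L1, R3, R4, R5, R6, L3, R8} → V_2 = -9.701+1.894j
Node n3: branches {R6, L2, R8, R9, V2} → V_3 = -6.114+1.517j
Node n4: branches {R1, L2, I1, R7, L4, I2, V1} → V_4 = 2.196+1.517j
Source currents: i(V1)=-0.1568+0.3088j, i(V2)=-0.5329-0.07805j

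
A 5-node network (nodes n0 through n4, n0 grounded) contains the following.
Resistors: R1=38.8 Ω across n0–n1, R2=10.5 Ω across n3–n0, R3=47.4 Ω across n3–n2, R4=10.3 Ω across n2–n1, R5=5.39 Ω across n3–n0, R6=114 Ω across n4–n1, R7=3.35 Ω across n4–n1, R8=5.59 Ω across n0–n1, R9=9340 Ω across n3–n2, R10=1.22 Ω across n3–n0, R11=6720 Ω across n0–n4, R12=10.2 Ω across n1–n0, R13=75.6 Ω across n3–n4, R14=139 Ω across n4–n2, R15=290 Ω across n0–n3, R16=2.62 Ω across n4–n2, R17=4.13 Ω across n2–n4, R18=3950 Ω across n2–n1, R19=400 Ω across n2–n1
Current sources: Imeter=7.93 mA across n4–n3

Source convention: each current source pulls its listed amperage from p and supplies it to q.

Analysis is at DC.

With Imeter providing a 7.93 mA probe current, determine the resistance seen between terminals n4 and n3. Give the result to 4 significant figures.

Element admittances at DC:
  Y(R1) = 0.02577 S between n0,n1
  Y(R2) = 0.09524 S between n3,n0
  Y(R3) = 0.02110 S between n3,n2
  Y(R4) = 0.09709 S between n2,n1
  Y(R5) = 0.1855 S between n3,n0
  Y(R6) = 0.008772 S between n4,n1
  Y(R7) = 0.2985 S between n4,n1
  Y(R8) = 0.1789 S between n0,n1
  Y(R9) = 0.0001071 S between n3,n2
  Y(R10) = 0.8197 S between n3,n0
  Y(R11) = 0.0001488 S between n0,n4
  Y(R12) = 0.09804 S between n1,n0
  Y(R13) = 0.01323 S between n3,n4
  Y(R14) = 0.007194 S between n4,n2
  Y(R15) = 0.003448 S between n0,n3
  Y(R16) = 0.3817 S between n4,n2
  Y(R17) = 0.2421 S between n2,n4
  Y(R18) = 0.0002532 S between n2,n1
  Y(R19) = 0.002500 S between n2,n1
  Imeter: injects 0.00793 A into n3 (from n4)
Assemble and solve the 4×4 MNA system:
  V(n1)=-0.02141  V(n2)=-0.03471  V(n3)=0.005876  V(n4)=-0.03818

R_eq = 5.556 Ω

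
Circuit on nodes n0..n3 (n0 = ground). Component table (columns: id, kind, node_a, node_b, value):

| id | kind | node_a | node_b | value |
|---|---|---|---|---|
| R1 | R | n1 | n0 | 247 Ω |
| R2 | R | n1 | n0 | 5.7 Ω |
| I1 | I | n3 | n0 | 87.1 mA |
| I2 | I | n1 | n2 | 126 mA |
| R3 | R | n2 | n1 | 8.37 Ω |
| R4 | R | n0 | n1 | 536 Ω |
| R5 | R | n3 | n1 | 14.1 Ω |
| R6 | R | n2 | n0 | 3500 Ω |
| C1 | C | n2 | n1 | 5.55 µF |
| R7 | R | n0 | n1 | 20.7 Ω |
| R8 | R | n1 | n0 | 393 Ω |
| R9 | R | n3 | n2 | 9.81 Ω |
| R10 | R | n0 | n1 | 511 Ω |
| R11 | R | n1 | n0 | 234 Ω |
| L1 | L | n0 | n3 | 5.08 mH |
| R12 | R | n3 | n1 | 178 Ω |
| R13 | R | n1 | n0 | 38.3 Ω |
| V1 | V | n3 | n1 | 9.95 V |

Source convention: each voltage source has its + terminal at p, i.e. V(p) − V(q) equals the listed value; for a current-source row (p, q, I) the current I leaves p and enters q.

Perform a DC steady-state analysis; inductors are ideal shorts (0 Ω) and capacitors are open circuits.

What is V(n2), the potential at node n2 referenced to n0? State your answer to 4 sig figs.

-4.794 V

MNA unknowns: 3 node voltages V₁..V_3 plus 2 source currents (L1, V1)
R1: Y=0.004049 on G[1,0]
R2: Y=0.1754 on G[1,0]
I1: z[3]−=0.0871, z[0]+=0.0871
I2: z[1]−=0.126, z[2]+=0.126
R3: Y=0.1195 on G[2,1]
R4: Y=0.001866 on G[0,1]
R5: Y=0.07092 on G[3,1]
R6: Y=0.0002857 on G[2,0]
C1: Y=0.000 on G[2,1]
R7: Y=0.04831 on G[0,1]
R8: Y=0.002545 on G[1,0]
R9: Y=0.1019 on G[3,2]
R10: Y=0.001957 on G[0,1]
R11: Y=0.004274 on G[1,0]
L1: row V0−V3=0, i_L1 at 0,3
R12: Y=0.005618 on G[3,1]
R13: Y=0.02611 on G[1,0]
V1: row V3−V1=9.95, i_V1 at 3,1
solve → V1=-9.950, V2=-4.794, V3=0.000
aux → i_L1=-2.547, i_V1=-3.884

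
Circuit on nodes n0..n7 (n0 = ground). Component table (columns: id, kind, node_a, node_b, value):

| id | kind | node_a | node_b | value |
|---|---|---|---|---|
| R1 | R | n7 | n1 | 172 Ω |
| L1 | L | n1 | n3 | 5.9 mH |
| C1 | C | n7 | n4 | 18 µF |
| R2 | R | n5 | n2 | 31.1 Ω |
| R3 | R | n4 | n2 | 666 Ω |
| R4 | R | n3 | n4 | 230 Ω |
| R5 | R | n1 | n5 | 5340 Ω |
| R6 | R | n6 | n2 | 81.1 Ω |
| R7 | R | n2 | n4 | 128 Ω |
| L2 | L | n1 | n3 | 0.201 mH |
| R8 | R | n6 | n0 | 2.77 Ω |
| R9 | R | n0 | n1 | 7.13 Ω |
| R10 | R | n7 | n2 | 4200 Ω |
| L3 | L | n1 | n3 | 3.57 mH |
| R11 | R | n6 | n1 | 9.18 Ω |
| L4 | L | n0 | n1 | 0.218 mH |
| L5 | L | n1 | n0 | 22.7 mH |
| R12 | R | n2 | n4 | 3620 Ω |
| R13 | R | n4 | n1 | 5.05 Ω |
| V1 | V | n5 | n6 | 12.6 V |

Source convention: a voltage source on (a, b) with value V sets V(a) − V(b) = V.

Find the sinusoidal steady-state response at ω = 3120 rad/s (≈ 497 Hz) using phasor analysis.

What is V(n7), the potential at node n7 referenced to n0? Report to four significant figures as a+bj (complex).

0.3383+0.03966j V

MNA unknowns: 7 node voltages V₁..V_7 plus 1 source current (V1)
R1: Y=0.005814+0.000j on G[7,1]
L1: Y=0.000-0.05432j on G[1,3]
C1: Y=0.000+0.05616j on G[7,4]
R2: Y=0.03215+0.000j on G[5,2]
R3: Y=0.001502+0.000j on G[4,2]
R4: Y=0.004348+0.000j on G[3,4]
R5: Y=0.0001873+0.000j on G[1,5]
R6: Y=0.01233+0.000j on G[6,2]
R7: Y=0.007812+0.000j on G[2,4]
L2: Y=0.000-1.595j on G[1,3]
R8: Y=0.3610+0.000j on G[6,0]
R9: Y=0.1403+0.000j on G[0,1]
R10: Y=0.0002381+0.000j on G[7,2]
L3: Y=0.000-0.08978j on G[1,3]
R11: Y=0.1089+0.000j on G[6,1]
L4: Y=0.000-1.470j on G[0,1]
L5: Y=0.000-0.01412j on G[1,0]
R12: Y=0.0002762+0.000j on G[2,4]
R13: Y=0.1980+0.000j on G[4,1]
V1: row V5−V6=12.6, i_V1 at 5,6
solve → V1=0.005583+0.03626j, V2=7.397+0.01364j, V3=0.005588+0.03710j, V4=0.3388+0.03514j, V5=12.45+0.008869j, V6=-0.1513+0.008869j, V7=0.3383+0.03966j
aux → i_V1=-0.1648+0.0001586j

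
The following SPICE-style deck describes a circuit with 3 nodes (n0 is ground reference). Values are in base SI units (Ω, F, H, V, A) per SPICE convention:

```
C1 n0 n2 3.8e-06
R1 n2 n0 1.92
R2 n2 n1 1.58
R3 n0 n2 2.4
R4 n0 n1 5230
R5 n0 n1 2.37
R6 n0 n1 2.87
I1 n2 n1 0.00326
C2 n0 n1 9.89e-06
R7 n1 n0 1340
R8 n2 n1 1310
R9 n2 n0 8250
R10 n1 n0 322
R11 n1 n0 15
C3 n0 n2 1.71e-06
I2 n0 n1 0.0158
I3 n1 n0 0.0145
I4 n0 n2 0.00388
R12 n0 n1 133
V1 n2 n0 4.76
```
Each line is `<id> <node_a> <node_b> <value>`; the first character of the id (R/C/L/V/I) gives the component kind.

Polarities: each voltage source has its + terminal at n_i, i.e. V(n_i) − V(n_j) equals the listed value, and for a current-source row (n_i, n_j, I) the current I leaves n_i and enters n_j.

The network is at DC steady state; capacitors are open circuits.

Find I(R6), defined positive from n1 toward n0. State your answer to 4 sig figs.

Element admittances at DC:
  Y(C1) = 0.000 S between n0,n2
  Y(R1) = 0.5208 S between n2,n0
  Y(R2) = 0.6329 S between n2,n1
  Y(R3) = 0.4167 S between n0,n2
  Y(R4) = 0.0001912 S between n0,n1
  Y(R5) = 0.4219 S between n0,n1
  Y(R6) = 0.3484 S between n0,n1
  I1: injects 0.00326 A into n1 (from n2)
  Y(C2) = 0.000 S between n0,n1
  Y(R7) = 0.0007463 S between n1,n0
  Y(R8) = 0.0007634 S between n2,n1
  Y(R9) = 0.0001212 S between n2,n0
  Y(R10) = 0.003106 S between n1,n0
  Y(R11) = 0.06667 S between n1,n0
  Y(C3) = 0.000 S between n0,n2
  I2: injects 0.0158 A into n1 (from n0)
  I3: injects 0.0145 A into n0 (from n1)
  I4: injects 0.00388 A into n2 (from n0)
  Y(R12) = 0.007519 S between n0,n1
  V1: constraint V(n2)−V(n0) = 4.76
Assemble and solve the 3×3 MNA system:
  V(n1)=2.038  V(n2)=4.760
  i(V1)=-6.187

0.7101 A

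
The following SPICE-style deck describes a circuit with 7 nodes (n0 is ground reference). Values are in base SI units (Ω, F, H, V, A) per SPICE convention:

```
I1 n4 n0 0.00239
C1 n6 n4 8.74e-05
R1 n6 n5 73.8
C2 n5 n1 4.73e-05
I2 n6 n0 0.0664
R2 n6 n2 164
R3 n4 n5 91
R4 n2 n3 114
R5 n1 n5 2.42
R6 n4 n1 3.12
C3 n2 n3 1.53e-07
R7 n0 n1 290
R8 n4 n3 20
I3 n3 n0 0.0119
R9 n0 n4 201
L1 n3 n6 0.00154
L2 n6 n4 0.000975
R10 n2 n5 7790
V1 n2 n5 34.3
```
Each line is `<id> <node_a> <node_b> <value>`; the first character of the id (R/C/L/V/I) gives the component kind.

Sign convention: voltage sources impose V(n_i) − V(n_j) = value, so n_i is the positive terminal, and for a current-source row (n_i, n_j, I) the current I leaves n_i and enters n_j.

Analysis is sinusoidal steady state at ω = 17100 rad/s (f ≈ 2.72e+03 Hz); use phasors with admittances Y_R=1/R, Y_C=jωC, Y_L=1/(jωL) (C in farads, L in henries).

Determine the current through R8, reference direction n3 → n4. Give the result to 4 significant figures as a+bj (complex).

Apply KCL at each of the 6 non-ground nodes and solve the resulting linear system.
Node n1: branches {C2, R5, R6, R7} → V_1 = -10.32-0.1143j
Node n2: branches {R2, R4, C3, R10, V1} → V_2 = 23.70+0.2814j
Node n3: branches {R4, C3, R8, I3, L1} → V_3 = -6.389+3.224j
Node n4: branches {I1, C1, R3, R6, R8, R9, L2} → V_4 = -9.069+0.07919j
Node n5: branches {R1, C2, R3, R5, R10, V1} → V_5 = -10.60+0.2814j
Node n6: branches {C1, R1, I2, R2, L1, L2} → V_6 = -9.136-0.08801j
Source currents: i(V1)=-0.4763-0.05517j

0.1340+0.1573j A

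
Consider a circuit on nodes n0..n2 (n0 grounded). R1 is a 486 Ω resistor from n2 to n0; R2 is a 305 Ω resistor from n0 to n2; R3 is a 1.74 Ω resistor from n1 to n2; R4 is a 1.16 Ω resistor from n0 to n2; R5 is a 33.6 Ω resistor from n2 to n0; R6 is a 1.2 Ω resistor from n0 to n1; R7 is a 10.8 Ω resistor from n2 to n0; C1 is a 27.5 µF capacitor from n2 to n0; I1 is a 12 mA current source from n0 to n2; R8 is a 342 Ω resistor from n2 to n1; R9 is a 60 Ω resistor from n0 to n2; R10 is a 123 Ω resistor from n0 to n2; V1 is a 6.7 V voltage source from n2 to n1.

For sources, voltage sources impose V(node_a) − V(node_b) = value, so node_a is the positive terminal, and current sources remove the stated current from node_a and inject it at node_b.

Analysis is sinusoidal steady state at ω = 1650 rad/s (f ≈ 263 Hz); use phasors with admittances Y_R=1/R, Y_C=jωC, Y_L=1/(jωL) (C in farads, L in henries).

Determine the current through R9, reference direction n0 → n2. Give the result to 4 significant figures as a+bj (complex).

-0.05044+0.001238j A

Apply KCL at each of the 2 non-ground nodes and solve the resulting linear system.
Node n1: branches {R3, R6, R8, V1} → V_1 = -3.674-0.07431j
Node n2: branches {R1, R2, R3, R4, R5, R7, C1, I1, R8, R9, R10, V1} → V_2 = 3.026-0.07431j
Source currents: i(V1)=-6.932-0.06192j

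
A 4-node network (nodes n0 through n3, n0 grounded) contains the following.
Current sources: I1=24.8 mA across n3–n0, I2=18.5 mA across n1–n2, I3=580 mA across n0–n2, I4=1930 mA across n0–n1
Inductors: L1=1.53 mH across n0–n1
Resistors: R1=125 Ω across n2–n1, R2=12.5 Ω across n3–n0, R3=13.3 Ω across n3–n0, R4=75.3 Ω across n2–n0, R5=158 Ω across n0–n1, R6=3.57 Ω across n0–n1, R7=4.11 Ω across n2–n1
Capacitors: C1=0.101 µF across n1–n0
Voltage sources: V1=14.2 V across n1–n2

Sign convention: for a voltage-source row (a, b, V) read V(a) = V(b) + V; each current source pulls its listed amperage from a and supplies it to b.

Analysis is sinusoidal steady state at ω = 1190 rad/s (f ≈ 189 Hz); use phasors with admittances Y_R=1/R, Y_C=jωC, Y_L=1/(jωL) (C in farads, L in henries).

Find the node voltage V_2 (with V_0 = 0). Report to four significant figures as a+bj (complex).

-12.13+3.786j V

Apply KCL at each of the 3 non-ground nodes and solve the resulting linear system.
Node n1: branches {L1, R1, I2, R5, R6, R7, I4, C1, V1} → V_1 = 2.067+3.786j
Node n2: branches {R1, I2, I3, R4, R7, V1} → V_2 = -12.13+3.786j
Node n3: branches {I1, R2, R3} → V_3 = -0.1598+0.000j
Source currents: i(V1)=-4.328+0.05028j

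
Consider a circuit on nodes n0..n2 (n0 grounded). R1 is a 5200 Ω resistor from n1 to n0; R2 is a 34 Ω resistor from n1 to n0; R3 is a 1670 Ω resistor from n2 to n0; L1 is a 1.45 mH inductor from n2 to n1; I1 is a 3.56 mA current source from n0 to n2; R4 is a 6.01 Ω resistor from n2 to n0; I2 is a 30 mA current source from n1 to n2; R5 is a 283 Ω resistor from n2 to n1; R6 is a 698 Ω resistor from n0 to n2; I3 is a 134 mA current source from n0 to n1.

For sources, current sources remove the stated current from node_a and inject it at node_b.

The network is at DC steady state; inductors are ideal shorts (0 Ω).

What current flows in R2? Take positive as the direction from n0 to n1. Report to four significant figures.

-0.02043 A

Element admittances at DC:
  Y(R1) = 0.0001923 S between n1,n0
  Y(R2) = 0.02941 S between n1,n0
  Y(R3) = 0.0005988 S between n2,n0
  L1: short n2↔n1 (DC inductor)
  I1: injects 0.00356 A into n2 (from n0)
  Y(R4) = 0.1664 S between n2,n0
  I2: injects 0.03 A into n2 (from n1)
  Y(R5) = 0.003534 S between n2,n1
  Y(R6) = 0.001433 S between n0,n2
  I3: injects 0.134 A into n1 (from n0)
Assemble and solve the 3×3 MNA system:
  V(n1)=0.6947  V(n2)=0.6947
  i(L1)=-0.08344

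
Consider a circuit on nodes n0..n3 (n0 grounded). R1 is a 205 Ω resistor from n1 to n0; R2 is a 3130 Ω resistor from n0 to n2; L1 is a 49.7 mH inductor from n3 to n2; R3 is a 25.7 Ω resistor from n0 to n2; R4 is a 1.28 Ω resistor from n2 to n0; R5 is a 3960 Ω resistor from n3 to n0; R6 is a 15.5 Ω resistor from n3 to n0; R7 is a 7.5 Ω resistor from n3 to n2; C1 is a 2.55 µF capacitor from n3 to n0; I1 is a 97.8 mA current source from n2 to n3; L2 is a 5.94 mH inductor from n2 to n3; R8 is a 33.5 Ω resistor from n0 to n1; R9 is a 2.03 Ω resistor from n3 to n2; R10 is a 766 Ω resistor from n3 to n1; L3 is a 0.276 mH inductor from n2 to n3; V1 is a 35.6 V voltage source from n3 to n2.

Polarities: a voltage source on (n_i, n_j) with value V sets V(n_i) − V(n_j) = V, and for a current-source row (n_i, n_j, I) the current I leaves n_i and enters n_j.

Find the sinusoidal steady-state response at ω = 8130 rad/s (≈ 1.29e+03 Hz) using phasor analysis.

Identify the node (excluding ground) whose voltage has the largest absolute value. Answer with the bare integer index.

Apply KCL at each of the 3 non-ground nodes and solve the resulting linear system.
Node n1: branches {R1, R8, R10} → V_1 = 1.193-0.02790j
Node n2: branches {R2, L1, R3, R4, R7, I1, L2, R9, L3, V1} → V_2 = -2.669-0.7701j
Node n3: branches {L1, R5, R6, R7, C1, I1, L2, R9, R10, L3, V1} → V_3 = 32.93-0.7701j
Source currents: i(V1)=-24.38+16.06j

3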